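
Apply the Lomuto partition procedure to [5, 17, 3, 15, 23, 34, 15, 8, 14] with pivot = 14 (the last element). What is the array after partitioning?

Lomuto partition with pivot = 14:

Initial array: [5, 17, 3, 15, 23, 34, 15, 8, 14]

arr[0]=5 <= 14: swap with position 0, array becomes [5, 17, 3, 15, 23, 34, 15, 8, 14]
arr[1]=17 > 14: no swap
arr[2]=3 <= 14: swap with position 1, array becomes [5, 3, 17, 15, 23, 34, 15, 8, 14]
arr[3]=15 > 14: no swap
arr[4]=23 > 14: no swap
arr[5]=34 > 14: no swap
arr[6]=15 > 14: no swap
arr[7]=8 <= 14: swap with position 2, array becomes [5, 3, 8, 15, 23, 34, 15, 17, 14]

Place pivot at position 3: [5, 3, 8, 14, 23, 34, 15, 17, 15]
Pivot position: 3

After partitioning with pivot 14, the array becomes [5, 3, 8, 14, 23, 34, 15, 17, 15]. The pivot is placed at index 3. All elements to the left of the pivot are <= 14, and all elements to the right are > 14.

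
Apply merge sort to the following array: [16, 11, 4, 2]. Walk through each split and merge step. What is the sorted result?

Merge sort trace:

Split: [16, 11, 4, 2] -> [16, 11] and [4, 2]
  Split: [16, 11] -> [16] and [11]
  Merge: [16] + [11] -> [11, 16]
  Split: [4, 2] -> [4] and [2]
  Merge: [4] + [2] -> [2, 4]
Merge: [11, 16] + [2, 4] -> [2, 4, 11, 16]

Final sorted array: [2, 4, 11, 16]

The merge sort proceeds by recursively splitting the array and merging sorted halves.
After all merges, the sorted array is [2, 4, 11, 16].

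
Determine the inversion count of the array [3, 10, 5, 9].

Finding inversions in [3, 10, 5, 9]:

(1, 2): arr[1]=10 > arr[2]=5
(1, 3): arr[1]=10 > arr[3]=9

Total inversions: 2

The array has 2 inversion(s): (1,2), (1,3). Each pair (i,j) satisfies i < j and arr[i] > arr[j].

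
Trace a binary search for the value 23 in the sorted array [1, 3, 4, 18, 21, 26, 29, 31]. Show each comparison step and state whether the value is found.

Binary search for 23 in [1, 3, 4, 18, 21, 26, 29, 31]:

lo=0, hi=7, mid=3, arr[mid]=18 -> 18 < 23, search right half
lo=4, hi=7, mid=5, arr[mid]=26 -> 26 > 23, search left half
lo=4, hi=4, mid=4, arr[mid]=21 -> 21 < 23, search right half
lo=5 > hi=4, target 23 not found

Binary search determines that 23 is not in the array after 3 comparisons. The search space was exhausted without finding the target.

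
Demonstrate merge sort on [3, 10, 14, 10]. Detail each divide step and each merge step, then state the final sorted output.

Merge sort trace:

Split: [3, 10, 14, 10] -> [3, 10] and [14, 10]
  Split: [3, 10] -> [3] and [10]
  Merge: [3] + [10] -> [3, 10]
  Split: [14, 10] -> [14] and [10]
  Merge: [14] + [10] -> [10, 14]
Merge: [3, 10] + [10, 14] -> [3, 10, 10, 14]

Final sorted array: [3, 10, 10, 14]

The merge sort proceeds by recursively splitting the array and merging sorted halves.
After all merges, the sorted array is [3, 10, 10, 14].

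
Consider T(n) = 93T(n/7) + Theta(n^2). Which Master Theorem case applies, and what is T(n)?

Master Theorem for T(n) = 93T(n/7) + O(n^2):

a = 93, b = 7, c = 2
log_b(a) = log_7(93) = 2.3293

Case 1: c = 2 < log_7(93) = 2.3293
T(n) = O(n^(log_7 93))

For T(n) = 93T(n/7) + O(n^2): log_7(93) = 2.3293. This is Case 1 of the Master Theorem (c < log_b(a), work dominated by leaves), giving O(n^(log_7 93)).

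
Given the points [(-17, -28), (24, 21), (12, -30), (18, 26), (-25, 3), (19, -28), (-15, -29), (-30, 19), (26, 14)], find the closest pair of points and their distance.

Computing all pairwise distances among 9 points:

d((-17, -28), (24, 21)) = 63.8905
d((-17, -28), (12, -30)) = 29.0689
d((-17, -28), (18, 26)) = 64.3506
d((-17, -28), (-25, 3)) = 32.0156
d((-17, -28), (19, -28)) = 36.0
d((-17, -28), (-15, -29)) = 2.2361 <-- minimum
d((-17, -28), (-30, 19)) = 48.7647
d((-17, -28), (26, 14)) = 60.1082
d((24, 21), (12, -30)) = 52.3927
d((24, 21), (18, 26)) = 7.8102
d((24, 21), (-25, 3)) = 52.2015
d((24, 21), (19, -28)) = 49.2544
d((24, 21), (-15, -29)) = 63.4114
d((24, 21), (-30, 19)) = 54.037
d((24, 21), (26, 14)) = 7.2801
d((12, -30), (18, 26)) = 56.3205
d((12, -30), (-25, 3)) = 49.5782
d((12, -30), (19, -28)) = 7.2801
d((12, -30), (-15, -29)) = 27.0185
d((12, -30), (-30, 19)) = 64.5368
d((12, -30), (26, 14)) = 46.1736
d((18, 26), (-25, 3)) = 48.7647
d((18, 26), (19, -28)) = 54.0093
d((18, 26), (-15, -29)) = 64.1405
d((18, 26), (-30, 19)) = 48.5077
d((18, 26), (26, 14)) = 14.4222
d((-25, 3), (19, -28)) = 53.8238
d((-25, 3), (-15, -29)) = 33.5261
d((-25, 3), (-30, 19)) = 16.7631
d((-25, 3), (26, 14)) = 52.1728
d((19, -28), (-15, -29)) = 34.0147
d((19, -28), (-30, 19)) = 67.897
d((19, -28), (26, 14)) = 42.5793
d((-15, -29), (-30, 19)) = 50.2892
d((-15, -29), (26, 14)) = 59.4138
d((-30, 19), (26, 14)) = 56.2228

Closest pair: (-17, -28) and (-15, -29) with distance 2.2361

The closest pair is (-17, -28) and (-15, -29) with Euclidean distance 2.2361. For 9 points, brute-force pairwise comparison is shown above. For large n, the divide-and-conquer algorithm (sort by x, recurse on halves, check the dividing strip) achieves O(n log n).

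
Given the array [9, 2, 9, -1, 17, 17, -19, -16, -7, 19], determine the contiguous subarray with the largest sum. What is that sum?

Using Kadane's algorithm on [9, 2, 9, -1, 17, 17, -19, -16, -7, 19]:

Scanning through the array:
Position 1 (value 2): max_ending_here = 11, max_so_far = 11
Position 2 (value 9): max_ending_here = 20, max_so_far = 20
Position 3 (value -1): max_ending_here = 19, max_so_far = 20
Position 4 (value 17): max_ending_here = 36, max_so_far = 36
Position 5 (value 17): max_ending_here = 53, max_so_far = 53
Position 6 (value -19): max_ending_here = 34, max_so_far = 53
Position 7 (value -16): max_ending_here = 18, max_so_far = 53
Position 8 (value -7): max_ending_here = 11, max_so_far = 53
Position 9 (value 19): max_ending_here = 30, max_so_far = 53

Maximum subarray: [9, 2, 9, -1, 17, 17]
Maximum sum: 53

The maximum subarray is [9, 2, 9, -1, 17, 17] with sum 53. This subarray runs from index 0 to index 5.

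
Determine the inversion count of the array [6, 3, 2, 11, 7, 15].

Finding inversions in [6, 3, 2, 11, 7, 15]:

(0, 1): arr[0]=6 > arr[1]=3
(0, 2): arr[0]=6 > arr[2]=2
(1, 2): arr[1]=3 > arr[2]=2
(3, 4): arr[3]=11 > arr[4]=7

Total inversions: 4

The array has 4 inversion(s): (0,1), (0,2), (1,2), (3,4). Each pair (i,j) satisfies i < j and arr[i] > arr[j].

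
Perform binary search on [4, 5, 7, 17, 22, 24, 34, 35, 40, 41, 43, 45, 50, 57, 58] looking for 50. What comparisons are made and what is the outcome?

Binary search for 50 in [4, 5, 7, 17, 22, 24, 34, 35, 40, 41, 43, 45, 50, 57, 58]:

lo=0, hi=14, mid=7, arr[mid]=35 -> 35 < 50, search right half
lo=8, hi=14, mid=11, arr[mid]=45 -> 45 < 50, search right half
lo=12, hi=14, mid=13, arr[mid]=57 -> 57 > 50, search left half
lo=12, hi=12, mid=12, arr[mid]=50 -> Found target at index 12!

Binary search finds 50 at index 12 after 4 comparisons. The search repeatedly halves the search space by comparing with the middle element.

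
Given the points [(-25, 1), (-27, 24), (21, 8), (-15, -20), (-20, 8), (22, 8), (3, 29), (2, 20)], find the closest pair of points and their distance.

Computing all pairwise distances among 8 points:

d((-25, 1), (-27, 24)) = 23.0868
d((-25, 1), (21, 8)) = 46.5296
d((-25, 1), (-15, -20)) = 23.2594
d((-25, 1), (-20, 8)) = 8.6023
d((-25, 1), (22, 8)) = 47.5184
d((-25, 1), (3, 29)) = 39.598
d((-25, 1), (2, 20)) = 33.0151
d((-27, 24), (21, 8)) = 50.5964
d((-27, 24), (-15, -20)) = 45.607
d((-27, 24), (-20, 8)) = 17.4642
d((-27, 24), (22, 8)) = 51.5461
d((-27, 24), (3, 29)) = 30.4138
d((-27, 24), (2, 20)) = 29.2746
d((21, 8), (-15, -20)) = 45.607
d((21, 8), (-20, 8)) = 41.0
d((21, 8), (22, 8)) = 1.0 <-- minimum
d((21, 8), (3, 29)) = 27.6586
d((21, 8), (2, 20)) = 22.4722
d((-15, -20), (-20, 8)) = 28.4429
d((-15, -20), (22, 8)) = 46.4004
d((-15, -20), (3, 29)) = 52.2015
d((-15, -20), (2, 20)) = 43.4626
d((-20, 8), (22, 8)) = 42.0
d((-20, 8), (3, 29)) = 31.1448
d((-20, 8), (2, 20)) = 25.0599
d((22, 8), (3, 29)) = 28.3196
d((22, 8), (2, 20)) = 23.3238
d((3, 29), (2, 20)) = 9.0554

Closest pair: (21, 8) and (22, 8) with distance 1.0

The closest pair is (21, 8) and (22, 8) with Euclidean distance 1.0. For 8 points, brute-force pairwise comparison is shown above. For large n, the divide-and-conquer algorithm (sort by x, recurse on halves, check the dividing strip) achieves O(n log n).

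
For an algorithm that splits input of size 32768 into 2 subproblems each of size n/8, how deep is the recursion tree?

For divide and conquer with division factor 8:

Problem sizes at each level:
Level 0: 32768
Level 1: 4096
Level 2: 512
Level 3: 64
Level 4: 8
Level 5: 1

The root is level 0 and the size-1 base case is level 5 (the tree spans levels 0 through 5, i.e. 6 levels counting the root), so the depth is the number of divisions: log_8(32768) = 5

The recursion tree depth is log_8(32768) = 5. At each level, the problem size is divided by 8, so it takes 5 divisions to reduce to a base case of size 1. The algorithm makes 2 recursive calls at each level.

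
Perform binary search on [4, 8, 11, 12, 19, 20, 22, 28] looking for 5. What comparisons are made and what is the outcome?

Binary search for 5 in [4, 8, 11, 12, 19, 20, 22, 28]:

lo=0, hi=7, mid=3, arr[mid]=12 -> 12 > 5, search left half
lo=0, hi=2, mid=1, arr[mid]=8 -> 8 > 5, search left half
lo=0, hi=0, mid=0, arr[mid]=4 -> 4 < 5, search right half
lo=1 > hi=0, target 5 not found

Binary search determines that 5 is not in the array after 3 comparisons. The search space was exhausted without finding the target.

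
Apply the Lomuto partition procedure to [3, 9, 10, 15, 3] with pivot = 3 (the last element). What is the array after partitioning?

Lomuto partition with pivot = 3:

Initial array: [3, 9, 10, 15, 3]

arr[0]=3 <= 3: swap with position 0, array becomes [3, 9, 10, 15, 3]
arr[1]=9 > 3: no swap
arr[2]=10 > 3: no swap
arr[3]=15 > 3: no swap

Place pivot at position 1: [3, 3, 10, 15, 9]
Pivot position: 1

After partitioning with pivot 3, the array becomes [3, 3, 10, 15, 9]. The pivot is placed at index 1. All elements to the left of the pivot are <= 3, and all elements to the right are > 3.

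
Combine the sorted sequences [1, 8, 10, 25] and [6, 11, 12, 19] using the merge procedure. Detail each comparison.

Merging process:

Compare 1 vs 6: take 1 from left. Merged: [1]
Compare 8 vs 6: take 6 from right. Merged: [1, 6]
Compare 8 vs 11: take 8 from left. Merged: [1, 6, 8]
Compare 10 vs 11: take 10 from left. Merged: [1, 6, 8, 10]
Compare 25 vs 11: take 11 from right. Merged: [1, 6, 8, 10, 11]
Compare 25 vs 12: take 12 from right. Merged: [1, 6, 8, 10, 11, 12]
Compare 25 vs 19: take 19 from right. Merged: [1, 6, 8, 10, 11, 12, 19]
Append remaining from left: [25]. Merged: [1, 6, 8, 10, 11, 12, 19, 25]

Final merged array: [1, 6, 8, 10, 11, 12, 19, 25]
Total comparisons: 7

The merged array is [1, 6, 8, 10, 11, 12, 19, 25], requiring 7 comparisons. The merge step runs in O(n) time where n is the total number of elements.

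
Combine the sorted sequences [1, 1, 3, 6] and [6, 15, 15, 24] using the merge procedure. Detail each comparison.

Merging process:

Compare 1 vs 6: take 1 from left. Merged: [1]
Compare 1 vs 6: take 1 from left. Merged: [1, 1]
Compare 3 vs 6: take 3 from left. Merged: [1, 1, 3]
Compare 6 vs 6: take 6 from left. Merged: [1, 1, 3, 6]
Append remaining from right: [6, 15, 15, 24]. Merged: [1, 1, 3, 6, 6, 15, 15, 24]

Final merged array: [1, 1, 3, 6, 6, 15, 15, 24]
Total comparisons: 4

The merged array is [1, 1, 3, 6, 6, 15, 15, 24], requiring 4 comparisons. The merge step runs in O(n) time where n is the total number of elements.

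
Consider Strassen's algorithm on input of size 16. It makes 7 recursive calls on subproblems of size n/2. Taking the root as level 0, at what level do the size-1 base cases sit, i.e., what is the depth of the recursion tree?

For divide and conquer with division factor 2:

Problem sizes at each level:
Level 0: 16
Level 1: 8
Level 2: 4
Level 3: 2
Level 4: 1

The root is level 0 and the size-1 base case is level 4 (the tree spans levels 0 through 4, i.e. 5 levels counting the root), so the depth is the number of divisions: log_2(16) = 4

The recursion tree depth is log_2(16) = 4. At each level, the problem size is divided by 2, so it takes 4 divisions to reduce to a base case of size 1. The algorithm makes 7 recursive calls at each level.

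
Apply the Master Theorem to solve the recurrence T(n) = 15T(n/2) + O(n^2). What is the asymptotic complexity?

Master Theorem for T(n) = 15T(n/2) + O(n^2):

a = 15, b = 2, c = 2
log_b(a) = log_2(15) = 3.9069

Case 1: c = 2 < log_2(15) = 3.9069
T(n) = O(n^(log_2 15))

For T(n) = 15T(n/2) + O(n^2): log_2(15) = 3.9069. This is Case 1 of the Master Theorem (c < log_b(a), work dominated by leaves), giving O(n^(log_2 15)).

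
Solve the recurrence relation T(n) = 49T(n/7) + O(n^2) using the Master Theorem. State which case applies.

Master Theorem for T(n) = 49T(n/7) + O(n^2):

a = 49, b = 7, c = 2
log_b(a) = log_7(49) = 2.0000

Case 2: c = 2 = log_7(49) = 2.0000
T(n) = O(n^2 log n) = O(n^2 log n)

For T(n) = 49T(n/7) + O(n^2): log_7(49) = 2.0000. This is Case 2 of the Master Theorem (c = log_b(a), equal work at all levels), giving O(n^2 log n).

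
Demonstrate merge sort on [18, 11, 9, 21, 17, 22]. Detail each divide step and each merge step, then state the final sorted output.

Merge sort trace:

Split: [18, 11, 9, 21, 17, 22] -> [18, 11, 9] and [21, 17, 22]
  Split: [18, 11, 9] -> [18] and [11, 9]
    Split: [11, 9] -> [11] and [9]
    Merge: [11] + [9] -> [9, 11]
  Merge: [18] + [9, 11] -> [9, 11, 18]
  Split: [21, 17, 22] -> [21] and [17, 22]
    Split: [17, 22] -> [17] and [22]
    Merge: [17] + [22] -> [17, 22]
  Merge: [21] + [17, 22] -> [17, 21, 22]
Merge: [9, 11, 18] + [17, 21, 22] -> [9, 11, 17, 18, 21, 22]

Final sorted array: [9, 11, 17, 18, 21, 22]

The merge sort proceeds by recursively splitting the array and merging sorted halves.
After all merges, the sorted array is [9, 11, 17, 18, 21, 22].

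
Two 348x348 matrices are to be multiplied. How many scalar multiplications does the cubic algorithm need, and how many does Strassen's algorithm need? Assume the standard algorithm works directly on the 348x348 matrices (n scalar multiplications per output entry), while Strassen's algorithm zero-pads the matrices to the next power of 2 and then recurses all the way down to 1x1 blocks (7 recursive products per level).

Matrix multiplication for 348x348 matrices:

Strassen's algorithm requires power-of-2 dimensions. Pad 348x348 to 512x512 (next power of 2).

Standard algorithm: 348^3 = 42144192 multiplications
Strassen's algorithm: 7^(log2(512)) = 7^9 = 40353607 multiplications
Savings: 42144192 - 40353607 = 1790585 multiplications

Standard: 42144192 multiplications (348^3). Strassen: 40353607 multiplications (7^9, after padding to 512x512). Strassen reduces 8 recursive multiplications to 7 at each level.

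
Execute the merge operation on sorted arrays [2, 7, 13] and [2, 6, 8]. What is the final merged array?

Merging process:

Compare 2 vs 2: take 2 from left. Merged: [2]
Compare 7 vs 2: take 2 from right. Merged: [2, 2]
Compare 7 vs 6: take 6 from right. Merged: [2, 2, 6]
Compare 7 vs 8: take 7 from left. Merged: [2, 2, 6, 7]
Compare 13 vs 8: take 8 from right. Merged: [2, 2, 6, 7, 8]
Append remaining from left: [13]. Merged: [2, 2, 6, 7, 8, 13]

Final merged array: [2, 2, 6, 7, 8, 13]
Total comparisons: 5

The merged array is [2, 2, 6, 7, 8, 13], requiring 5 comparisons. The merge step runs in O(n) time where n is the total number of elements.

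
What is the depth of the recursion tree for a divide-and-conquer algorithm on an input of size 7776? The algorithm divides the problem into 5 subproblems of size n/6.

For divide and conquer with division factor 6:

Problem sizes at each level:
Level 0: 7776
Level 1: 1296
Level 2: 216
Level 3: 36
Level 4: 6
Level 5: 1

The root is level 0 and the size-1 base case is level 5 (the tree spans levels 0 through 5, i.e. 6 levels counting the root), so the depth is the number of divisions: log_6(7776) = 5

The recursion tree depth is log_6(7776) = 5. At each level, the problem size is divided by 6, so it takes 5 divisions to reduce to a base case of size 1. The algorithm makes 5 recursive calls at each level.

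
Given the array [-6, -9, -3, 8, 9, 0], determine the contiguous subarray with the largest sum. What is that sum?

Using Kadane's algorithm on [-6, -9, -3, 8, 9, 0]:

Scanning through the array:
Position 1 (value -9): max_ending_here = -9, max_so_far = -6
Position 2 (value -3): max_ending_here = -3, max_so_far = -3
Position 3 (value 8): max_ending_here = 8, max_so_far = 8
Position 4 (value 9): max_ending_here = 17, max_so_far = 17
Position 5 (value 0): max_ending_here = 17, max_so_far = 17

Maximum subarray: [8, 9]
Maximum sum: 17

The maximum subarray is [8, 9] with sum 17. This subarray runs from index 3 to index 4.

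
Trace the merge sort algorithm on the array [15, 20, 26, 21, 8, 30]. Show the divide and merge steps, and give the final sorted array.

Merge sort trace:

Split: [15, 20, 26, 21, 8, 30] -> [15, 20, 26] and [21, 8, 30]
  Split: [15, 20, 26] -> [15] and [20, 26]
    Split: [20, 26] -> [20] and [26]
    Merge: [20] + [26] -> [20, 26]
  Merge: [15] + [20, 26] -> [15, 20, 26]
  Split: [21, 8, 30] -> [21] and [8, 30]
    Split: [8, 30] -> [8] and [30]
    Merge: [8] + [30] -> [8, 30]
  Merge: [21] + [8, 30] -> [8, 21, 30]
Merge: [15, 20, 26] + [8, 21, 30] -> [8, 15, 20, 21, 26, 30]

Final sorted array: [8, 15, 20, 21, 26, 30]

The merge sort proceeds by recursively splitting the array and merging sorted halves.
After all merges, the sorted array is [8, 15, 20, 21, 26, 30].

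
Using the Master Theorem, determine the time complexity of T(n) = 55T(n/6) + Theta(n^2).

Master Theorem for T(n) = 55T(n/6) + O(n^2):

a = 55, b = 6, c = 2
log_b(a) = log_6(55) = 2.2365

Case 1: c = 2 < log_6(55) = 2.2365
T(n) = O(n^(log_6 55))

For T(n) = 55T(n/6) + O(n^2): log_6(55) = 2.2365. This is Case 1 of the Master Theorem (c < log_b(a), work dominated by leaves), giving O(n^(log_6 55)).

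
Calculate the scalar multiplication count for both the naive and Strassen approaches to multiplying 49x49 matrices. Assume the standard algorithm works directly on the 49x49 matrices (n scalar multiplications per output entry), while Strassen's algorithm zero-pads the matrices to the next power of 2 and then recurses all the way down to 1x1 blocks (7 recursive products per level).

Matrix multiplication for 49x49 matrices:

Strassen's algorithm requires power-of-2 dimensions. Pad 49x49 to 64x64 (next power of 2).

Standard algorithm: 49^3 = 117649 multiplications
Strassen's algorithm: 7^(log2(64)) = 7^6 = 117649 multiplications
Savings: 117649 - 117649 = 0 multiplications

Standard: 117649 multiplications (49^3). Strassen: 117649 multiplications (7^6, after padding to 64x64). Strassen reduces 8 recursive multiplications to 7 at each level.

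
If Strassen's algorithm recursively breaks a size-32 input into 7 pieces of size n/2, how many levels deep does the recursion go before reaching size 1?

For divide and conquer with division factor 2:

Problem sizes at each level:
Level 0: 32
Level 1: 16
Level 2: 8
Level 3: 4
Level 4: 2
Level 5: 1

The root is level 0 and the size-1 base case is level 5 (the tree spans levels 0 through 5, i.e. 6 levels counting the root), so the depth is the number of divisions: log_2(32) = 5

The recursion tree depth is log_2(32) = 5. At each level, the problem size is divided by 2, so it takes 5 divisions to reduce to a base case of size 1. The algorithm makes 7 recursive calls at each level.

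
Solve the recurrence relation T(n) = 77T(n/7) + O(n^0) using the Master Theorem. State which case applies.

Master Theorem for T(n) = 77T(n/7) + O(n^0):

a = 77, b = 7, c = 0
log_b(a) = log_7(77) = 2.2323

Case 1: c = 0 < log_7(77) = 2.2323
T(n) = O(n^(log_7 77))

For T(n) = 77T(n/7) + O(n^0): log_7(77) = 2.2323. This is Case 1 of the Master Theorem (c < log_b(a), work dominated by leaves), giving O(n^(log_7 77)).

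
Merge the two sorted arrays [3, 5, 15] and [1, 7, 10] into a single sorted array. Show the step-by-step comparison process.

Merging process:

Compare 3 vs 1: take 1 from right. Merged: [1]
Compare 3 vs 7: take 3 from left. Merged: [1, 3]
Compare 5 vs 7: take 5 from left. Merged: [1, 3, 5]
Compare 15 vs 7: take 7 from right. Merged: [1, 3, 5, 7]
Compare 15 vs 10: take 10 from right. Merged: [1, 3, 5, 7, 10]
Append remaining from left: [15]. Merged: [1, 3, 5, 7, 10, 15]

Final merged array: [1, 3, 5, 7, 10, 15]
Total comparisons: 5

The merged array is [1, 3, 5, 7, 10, 15], requiring 5 comparisons. The merge step runs in O(n) time where n is the total number of elements.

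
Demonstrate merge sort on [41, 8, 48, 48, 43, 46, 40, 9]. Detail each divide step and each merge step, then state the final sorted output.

Merge sort trace:

Split: [41, 8, 48, 48, 43, 46, 40, 9] -> [41, 8, 48, 48] and [43, 46, 40, 9]
  Split: [41, 8, 48, 48] -> [41, 8] and [48, 48]
    Split: [41, 8] -> [41] and [8]
    Merge: [41] + [8] -> [8, 41]
    Split: [48, 48] -> [48] and [48]
    Merge: [48] + [48] -> [48, 48]
  Merge: [8, 41] + [48, 48] -> [8, 41, 48, 48]
  Split: [43, 46, 40, 9] -> [43, 46] and [40, 9]
    Split: [43, 46] -> [43] and [46]
    Merge: [43] + [46] -> [43, 46]
    Split: [40, 9] -> [40] and [9]
    Merge: [40] + [9] -> [9, 40]
  Merge: [43, 46] + [9, 40] -> [9, 40, 43, 46]
Merge: [8, 41, 48, 48] + [9, 40, 43, 46] -> [8, 9, 40, 41, 43, 46, 48, 48]

Final sorted array: [8, 9, 40, 41, 43, 46, 48, 48]

The merge sort proceeds by recursively splitting the array and merging sorted halves.
After all merges, the sorted array is [8, 9, 40, 41, 43, 46, 48, 48].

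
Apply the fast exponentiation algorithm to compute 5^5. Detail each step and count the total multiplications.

Computing 5^5 by squaring (build up from 5^1; each line after the first costs one multiplication):

5^1 = 5
5^2 = (5^1)^2 = 5^2 = 25
5^4 = (5^2)^2 = 25^2 = 625
5^5 = 5 * 5^4 = 5 * 625 = 3125

Result: 3125
Multiplications needed: 3 (3 lines after 5^1)

5^5 = 3125. Using exponentiation by squaring, this requires 3 multiplications. The key idea: if the exponent is even, square the half-power; if odd, multiply by the base once.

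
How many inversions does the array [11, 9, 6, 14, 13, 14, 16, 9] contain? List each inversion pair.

Finding inversions in [11, 9, 6, 14, 13, 14, 16, 9]:

(0, 1): arr[0]=11 > arr[1]=9
(0, 2): arr[0]=11 > arr[2]=6
(0, 7): arr[0]=11 > arr[7]=9
(1, 2): arr[1]=9 > arr[2]=6
(3, 4): arr[3]=14 > arr[4]=13
(3, 7): arr[3]=14 > arr[7]=9
(4, 7): arr[4]=13 > arr[7]=9
(5, 7): arr[5]=14 > arr[7]=9
(6, 7): arr[6]=16 > arr[7]=9

Total inversions: 9

The array has 9 inversion(s): (0,1), (0,2), (0,7), (1,2), (3,4), (3,7), (4,7), (5,7), (6,7). Each pair (i,j) satisfies i < j and arr[i] > arr[j].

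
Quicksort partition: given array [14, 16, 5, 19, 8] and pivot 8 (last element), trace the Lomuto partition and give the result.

Lomuto partition with pivot = 8:

Initial array: [14, 16, 5, 19, 8]

arr[0]=14 > 8: no swap
arr[1]=16 > 8: no swap
arr[2]=5 <= 8: swap with position 0, array becomes [5, 16, 14, 19, 8]
arr[3]=19 > 8: no swap

Place pivot at position 1: [5, 8, 14, 19, 16]
Pivot position: 1

After partitioning with pivot 8, the array becomes [5, 8, 14, 19, 16]. The pivot is placed at index 1. All elements to the left of the pivot are <= 8, and all elements to the right are > 8.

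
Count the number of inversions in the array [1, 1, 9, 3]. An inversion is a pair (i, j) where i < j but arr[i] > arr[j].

Finding inversions in [1, 1, 9, 3]:

(2, 3): arr[2]=9 > arr[3]=3

Total inversions: 1

The array has 1 inversion(s): (2,3). Each pair (i,j) satisfies i < j and arr[i] > arr[j].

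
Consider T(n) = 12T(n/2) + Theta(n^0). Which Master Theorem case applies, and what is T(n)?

Master Theorem for T(n) = 12T(n/2) + O(n^0):

a = 12, b = 2, c = 0
log_b(a) = log_2(12) = 3.5850

Case 1: c = 0 < log_2(12) = 3.5850
T(n) = O(n^(log_2 12))

For T(n) = 12T(n/2) + O(n^0): log_2(12) = 3.5850. This is Case 1 of the Master Theorem (c < log_b(a), work dominated by leaves), giving O(n^(log_2 12)).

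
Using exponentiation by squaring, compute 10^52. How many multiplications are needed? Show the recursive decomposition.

Computing 10^52 by squaring (build up from 10^1; each line after the first costs one multiplication):

10^1 = 10
10^2 = (10^1)^2 = 10^2 = 100
10^3 = 10 * 10^2 = 10 * 100 = 1000
10^6 = (10^3)^2 = 1000^2 = 1000000
10^12 = (10^6)^2 = 1000000^2 = 1000000000000
10^13 = 10 * 10^12 = 10 * 1000000000000 = 10000000000000
10^26 = (10^13)^2 = 10000000000000^2 = 100000000000000000000000000
10^52 = (10^26)^2 = 100000000000000000000000000^2 = 10000000000000000000000000000000000000000000000000000

Result: 10000000000000000000000000000000000000000000000000000
Multiplications needed: 7 (7 lines after 10^1)

10^52 = 10000000000000000000000000000000000000000000000000000. Using exponentiation by squaring, this requires 7 multiplications. The key idea: if the exponent is even, square the half-power; if odd, multiply by the base once.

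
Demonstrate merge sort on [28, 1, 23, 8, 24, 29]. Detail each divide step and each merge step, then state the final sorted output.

Merge sort trace:

Split: [28, 1, 23, 8, 24, 29] -> [28, 1, 23] and [8, 24, 29]
  Split: [28, 1, 23] -> [28] and [1, 23]
    Split: [1, 23] -> [1] and [23]
    Merge: [1] + [23] -> [1, 23]
  Merge: [28] + [1, 23] -> [1, 23, 28]
  Split: [8, 24, 29] -> [8] and [24, 29]
    Split: [24, 29] -> [24] and [29]
    Merge: [24] + [29] -> [24, 29]
  Merge: [8] + [24, 29] -> [8, 24, 29]
Merge: [1, 23, 28] + [8, 24, 29] -> [1, 8, 23, 24, 28, 29]

Final sorted array: [1, 8, 23, 24, 28, 29]

The merge sort proceeds by recursively splitting the array and merging sorted halves.
After all merges, the sorted array is [1, 8, 23, 24, 28, 29].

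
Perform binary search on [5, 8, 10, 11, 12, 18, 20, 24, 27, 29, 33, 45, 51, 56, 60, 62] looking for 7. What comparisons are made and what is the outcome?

Binary search for 7 in [5, 8, 10, 11, 12, 18, 20, 24, 27, 29, 33, 45, 51, 56, 60, 62]:

lo=0, hi=15, mid=7, arr[mid]=24 -> 24 > 7, search left half
lo=0, hi=6, mid=3, arr[mid]=11 -> 11 > 7, search left half
lo=0, hi=2, mid=1, arr[mid]=8 -> 8 > 7, search left half
lo=0, hi=0, mid=0, arr[mid]=5 -> 5 < 7, search right half
lo=1 > hi=0, target 7 not found

Binary search determines that 7 is not in the array after 4 comparisons. The search space was exhausted without finding the target.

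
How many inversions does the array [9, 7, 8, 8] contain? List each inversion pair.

Finding inversions in [9, 7, 8, 8]:

(0, 1): arr[0]=9 > arr[1]=7
(0, 2): arr[0]=9 > arr[2]=8
(0, 3): arr[0]=9 > arr[3]=8

Total inversions: 3

The array has 3 inversion(s): (0,1), (0,2), (0,3). Each pair (i,j) satisfies i < j and arr[i] > arr[j].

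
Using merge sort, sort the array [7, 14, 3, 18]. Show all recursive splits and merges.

Merge sort trace:

Split: [7, 14, 3, 18] -> [7, 14] and [3, 18]
  Split: [7, 14] -> [7] and [14]
  Merge: [7] + [14] -> [7, 14]
  Split: [3, 18] -> [3] and [18]
  Merge: [3] + [18] -> [3, 18]
Merge: [7, 14] + [3, 18] -> [3, 7, 14, 18]

Final sorted array: [3, 7, 14, 18]

The merge sort proceeds by recursively splitting the array and merging sorted halves.
After all merges, the sorted array is [3, 7, 14, 18].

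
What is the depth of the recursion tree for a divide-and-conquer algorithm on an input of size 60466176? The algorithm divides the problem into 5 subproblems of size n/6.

For divide and conquer with division factor 6:

Problem sizes at each level:
Level 0: 60466176
Level 1: 10077696
Level 2: 1679616
Level 3: 279936
Level 4: 46656
Level 5: 7776
Level 6: 1296
Level 7: 216
Level 8: 36
Level 9: 6
Level 10: 1

The root is level 0 and the size-1 base case is level 10 (the tree spans levels 0 through 10, i.e. 11 levels counting the root), so the depth is the number of divisions: log_6(60466176) = 10

The recursion tree depth is log_6(60466176) = 10. At each level, the problem size is divided by 6, so it takes 10 divisions to reduce to a base case of size 1. The algorithm makes 5 recursive calls at each level.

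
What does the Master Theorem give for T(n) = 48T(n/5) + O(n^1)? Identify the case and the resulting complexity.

Master Theorem for T(n) = 48T(n/5) + O(n^1):

a = 48, b = 5, c = 1
log_b(a) = log_5(48) = 2.4053

Case 1: c = 1 < log_5(48) = 2.4053
T(n) = O(n^(log_5 48))

For T(n) = 48T(n/5) + O(n^1): log_5(48) = 2.4053. This is Case 1 of the Master Theorem (c < log_b(a), work dominated by leaves), giving O(n^(log_5 48)).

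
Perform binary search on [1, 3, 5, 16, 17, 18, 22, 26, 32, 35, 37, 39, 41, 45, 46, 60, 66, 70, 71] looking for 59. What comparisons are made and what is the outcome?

Binary search for 59 in [1, 3, 5, 16, 17, 18, 22, 26, 32, 35, 37, 39, 41, 45, 46, 60, 66, 70, 71]:

lo=0, hi=18, mid=9, arr[mid]=35 -> 35 < 59, search right half
lo=10, hi=18, mid=14, arr[mid]=46 -> 46 < 59, search right half
lo=15, hi=18, mid=16, arr[mid]=66 -> 66 > 59, search left half
lo=15, hi=15, mid=15, arr[mid]=60 -> 60 > 59, search left half
lo=15 > hi=14, target 59 not found

Binary search determines that 59 is not in the array after 4 comparisons. The search space was exhausted without finding the target.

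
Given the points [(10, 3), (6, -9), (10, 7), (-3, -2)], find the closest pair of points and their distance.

Computing all pairwise distances among 4 points:

d((10, 3), (6, -9)) = 12.6491
d((10, 3), (10, 7)) = 4.0 <-- minimum
d((10, 3), (-3, -2)) = 13.9284
d((6, -9), (10, 7)) = 16.4924
d((6, -9), (-3, -2)) = 11.4018
d((10, 7), (-3, -2)) = 15.8114

Closest pair: (10, 3) and (10, 7) with distance 4.0

The closest pair is (10, 3) and (10, 7) with Euclidean distance 4.0. For 4 points, brute-force pairwise comparison is shown above. For large n, the divide-and-conquer algorithm (sort by x, recurse on halves, check the dividing strip) achieves O(n log n).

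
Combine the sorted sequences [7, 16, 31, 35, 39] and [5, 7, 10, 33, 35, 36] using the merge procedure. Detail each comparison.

Merging process:

Compare 7 vs 5: take 5 from right. Merged: [5]
Compare 7 vs 7: take 7 from left. Merged: [5, 7]
Compare 16 vs 7: take 7 from right. Merged: [5, 7, 7]
Compare 16 vs 10: take 10 from right. Merged: [5, 7, 7, 10]
Compare 16 vs 33: take 16 from left. Merged: [5, 7, 7, 10, 16]
Compare 31 vs 33: take 31 from left. Merged: [5, 7, 7, 10, 16, 31]
Compare 35 vs 33: take 33 from right. Merged: [5, 7, 7, 10, 16, 31, 33]
Compare 35 vs 35: take 35 from left. Merged: [5, 7, 7, 10, 16, 31, 33, 35]
Compare 39 vs 35: take 35 from right. Merged: [5, 7, 7, 10, 16, 31, 33, 35, 35]
Compare 39 vs 36: take 36 from right. Merged: [5, 7, 7, 10, 16, 31, 33, 35, 35, 36]
Append remaining from left: [39]. Merged: [5, 7, 7, 10, 16, 31, 33, 35, 35, 36, 39]

Final merged array: [5, 7, 7, 10, 16, 31, 33, 35, 35, 36, 39]
Total comparisons: 10

The merged array is [5, 7, 7, 10, 16, 31, 33, 35, 35, 36, 39], requiring 10 comparisons. The merge step runs in O(n) time where n is the total number of elements.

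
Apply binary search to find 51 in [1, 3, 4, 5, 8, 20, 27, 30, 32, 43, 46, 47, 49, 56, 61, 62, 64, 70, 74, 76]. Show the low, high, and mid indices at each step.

Binary search for 51 in [1, 3, 4, 5, 8, 20, 27, 30, 32, 43, 46, 47, 49, 56, 61, 62, 64, 70, 74, 76]:

lo=0, hi=19, mid=9, arr[mid]=43 -> 43 < 51, search right half
lo=10, hi=19, mid=14, arr[mid]=61 -> 61 > 51, search left half
lo=10, hi=13, mid=11, arr[mid]=47 -> 47 < 51, search right half
lo=12, hi=13, mid=12, arr[mid]=49 -> 49 < 51, search right half
lo=13, hi=13, mid=13, arr[mid]=56 -> 56 > 51, search left half
lo=13 > hi=12, target 51 not found

Binary search determines that 51 is not in the array after 5 comparisons. The search space was exhausted without finding the target.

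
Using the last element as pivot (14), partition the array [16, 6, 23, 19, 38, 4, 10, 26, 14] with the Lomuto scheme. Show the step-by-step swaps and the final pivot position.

Lomuto partition with pivot = 14:

Initial array: [16, 6, 23, 19, 38, 4, 10, 26, 14]

arr[0]=16 > 14: no swap
arr[1]=6 <= 14: swap with position 0, array becomes [6, 16, 23, 19, 38, 4, 10, 26, 14]
arr[2]=23 > 14: no swap
arr[3]=19 > 14: no swap
arr[4]=38 > 14: no swap
arr[5]=4 <= 14: swap with position 1, array becomes [6, 4, 23, 19, 38, 16, 10, 26, 14]
arr[6]=10 <= 14: swap with position 2, array becomes [6, 4, 10, 19, 38, 16, 23, 26, 14]
arr[7]=26 > 14: no swap

Place pivot at position 3: [6, 4, 10, 14, 38, 16, 23, 26, 19]
Pivot position: 3

After partitioning with pivot 14, the array becomes [6, 4, 10, 14, 38, 16, 23, 26, 19]. The pivot is placed at index 3. All elements to the left of the pivot are <= 14, and all elements to the right are > 14.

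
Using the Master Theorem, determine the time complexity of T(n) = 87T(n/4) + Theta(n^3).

Master Theorem for T(n) = 87T(n/4) + O(n^3):

a = 87, b = 4, c = 3
log_b(a) = log_4(87) = 3.2215

Case 1: c = 3 < log_4(87) = 3.2215
T(n) = O(n^(log_4 87))

For T(n) = 87T(n/4) + O(n^3): log_4(87) = 3.2215. This is Case 1 of the Master Theorem (c < log_b(a), work dominated by leaves), giving O(n^(log_4 87)).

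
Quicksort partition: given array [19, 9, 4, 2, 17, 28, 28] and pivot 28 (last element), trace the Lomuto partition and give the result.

Lomuto partition with pivot = 28:

Initial array: [19, 9, 4, 2, 17, 28, 28]

arr[0]=19 <= 28: swap with position 0, array becomes [19, 9, 4, 2, 17, 28, 28]
arr[1]=9 <= 28: swap with position 1, array becomes [19, 9, 4, 2, 17, 28, 28]
arr[2]=4 <= 28: swap with position 2, array becomes [19, 9, 4, 2, 17, 28, 28]
arr[3]=2 <= 28: swap with position 3, array becomes [19, 9, 4, 2, 17, 28, 28]
arr[4]=17 <= 28: swap with position 4, array becomes [19, 9, 4, 2, 17, 28, 28]
arr[5]=28 <= 28: swap with position 5, array becomes [19, 9, 4, 2, 17, 28, 28]

Place pivot at position 6: [19, 9, 4, 2, 17, 28, 28]
Pivot position: 6

After partitioning with pivot 28, the array becomes [19, 9, 4, 2, 17, 28, 28]. The pivot is placed at index 6. All elements to the left of the pivot are <= 28, and all elements to the right are > 28.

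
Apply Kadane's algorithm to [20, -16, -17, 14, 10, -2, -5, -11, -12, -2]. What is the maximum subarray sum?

Using Kadane's algorithm on [20, -16, -17, 14, 10, -2, -5, -11, -12, -2]:

Scanning through the array:
Position 1 (value -16): max_ending_here = 4, max_so_far = 20
Position 2 (value -17): max_ending_here = -13, max_so_far = 20
Position 3 (value 14): max_ending_here = 14, max_so_far = 20
Position 4 (value 10): max_ending_here = 24, max_so_far = 24
Position 5 (value -2): max_ending_here = 22, max_so_far = 24
Position 6 (value -5): max_ending_here = 17, max_so_far = 24
Position 7 (value -11): max_ending_here = 6, max_so_far = 24
Position 8 (value -12): max_ending_here = -6, max_so_far = 24
Position 9 (value -2): max_ending_here = -2, max_so_far = 24

Maximum subarray: [14, 10]
Maximum sum: 24

The maximum subarray is [14, 10] with sum 24. This subarray runs from index 3 to index 4.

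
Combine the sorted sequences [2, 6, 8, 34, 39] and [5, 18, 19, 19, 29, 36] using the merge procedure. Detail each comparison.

Merging process:

Compare 2 vs 5: take 2 from left. Merged: [2]
Compare 6 vs 5: take 5 from right. Merged: [2, 5]
Compare 6 vs 18: take 6 from left. Merged: [2, 5, 6]
Compare 8 vs 18: take 8 from left. Merged: [2, 5, 6, 8]
Compare 34 vs 18: take 18 from right. Merged: [2, 5, 6, 8, 18]
Compare 34 vs 19: take 19 from right. Merged: [2, 5, 6, 8, 18, 19]
Compare 34 vs 19: take 19 from right. Merged: [2, 5, 6, 8, 18, 19, 19]
Compare 34 vs 29: take 29 from right. Merged: [2, 5, 6, 8, 18, 19, 19, 29]
Compare 34 vs 36: take 34 from left. Merged: [2, 5, 6, 8, 18, 19, 19, 29, 34]
Compare 39 vs 36: take 36 from right. Merged: [2, 5, 6, 8, 18, 19, 19, 29, 34, 36]
Append remaining from left: [39]. Merged: [2, 5, 6, 8, 18, 19, 19, 29, 34, 36, 39]

Final merged array: [2, 5, 6, 8, 18, 19, 19, 29, 34, 36, 39]
Total comparisons: 10

The merged array is [2, 5, 6, 8, 18, 19, 19, 29, 34, 36, 39], requiring 10 comparisons. The merge step runs in O(n) time where n is the total number of elements.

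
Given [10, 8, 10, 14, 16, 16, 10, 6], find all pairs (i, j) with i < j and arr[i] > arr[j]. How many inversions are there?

Finding inversions in [10, 8, 10, 14, 16, 16, 10, 6]:

(0, 1): arr[0]=10 > arr[1]=8
(0, 7): arr[0]=10 > arr[7]=6
(1, 7): arr[1]=8 > arr[7]=6
(2, 7): arr[2]=10 > arr[7]=6
(3, 6): arr[3]=14 > arr[6]=10
(3, 7): arr[3]=14 > arr[7]=6
(4, 6): arr[4]=16 > arr[6]=10
(4, 7): arr[4]=16 > arr[7]=6
(5, 6): arr[5]=16 > arr[6]=10
(5, 7): arr[5]=16 > arr[7]=6
(6, 7): arr[6]=10 > arr[7]=6

Total inversions: 11

The array has 11 inversion(s): (0,1), (0,7), (1,7), (2,7), (3,6), (3,7), (4,6), (4,7), (5,6), (5,7), (6,7). Each pair (i,j) satisfies i < j and arr[i] > arr[j].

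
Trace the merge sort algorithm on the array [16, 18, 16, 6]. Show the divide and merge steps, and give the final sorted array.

Merge sort trace:

Split: [16, 18, 16, 6] -> [16, 18] and [16, 6]
  Split: [16, 18] -> [16] and [18]
  Merge: [16] + [18] -> [16, 18]
  Split: [16, 6] -> [16] and [6]
  Merge: [16] + [6] -> [6, 16]
Merge: [16, 18] + [6, 16] -> [6, 16, 16, 18]

Final sorted array: [6, 16, 16, 18]

The merge sort proceeds by recursively splitting the array and merging sorted halves.
After all merges, the sorted array is [6, 16, 16, 18].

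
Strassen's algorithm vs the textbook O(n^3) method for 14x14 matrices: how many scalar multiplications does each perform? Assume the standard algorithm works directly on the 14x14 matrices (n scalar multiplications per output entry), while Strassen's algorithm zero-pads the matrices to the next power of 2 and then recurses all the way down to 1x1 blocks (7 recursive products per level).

Matrix multiplication for 14x14 matrices:

Strassen's algorithm requires power-of-2 dimensions. Pad 14x14 to 16x16 (next power of 2).

Standard algorithm: 14^3 = 2744 multiplications
Strassen's algorithm: 7^(log2(16)) = 7^4 = 2401 multiplications
Savings: 2744 - 2401 = 343 multiplications

Standard: 2744 multiplications (14^3). Strassen: 2401 multiplications (7^4, after padding to 16x16). Strassen reduces 8 recursive multiplications to 7 at each level.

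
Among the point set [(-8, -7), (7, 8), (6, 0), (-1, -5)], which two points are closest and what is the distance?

Computing all pairwise distances among 4 points:

d((-8, -7), (7, 8)) = 21.2132
d((-8, -7), (6, 0)) = 15.6525
d((-8, -7), (-1, -5)) = 7.2801 <-- minimum
d((7, 8), (6, 0)) = 8.0623
d((7, 8), (-1, -5)) = 15.2643
d((6, 0), (-1, -5)) = 8.6023

Closest pair: (-8, -7) and (-1, -5) with distance 7.2801

The closest pair is (-8, -7) and (-1, -5) with Euclidean distance 7.2801. For 4 points, brute-force pairwise comparison is shown above. For large n, the divide-and-conquer algorithm (sort by x, recurse on halves, check the dividing strip) achieves O(n log n).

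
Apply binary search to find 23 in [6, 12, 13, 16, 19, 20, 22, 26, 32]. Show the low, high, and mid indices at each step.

Binary search for 23 in [6, 12, 13, 16, 19, 20, 22, 26, 32]:

lo=0, hi=8, mid=4, arr[mid]=19 -> 19 < 23, search right half
lo=5, hi=8, mid=6, arr[mid]=22 -> 22 < 23, search right half
lo=7, hi=8, mid=7, arr[mid]=26 -> 26 > 23, search left half
lo=7 > hi=6, target 23 not found

Binary search determines that 23 is not in the array after 3 comparisons. The search space was exhausted without finding the target.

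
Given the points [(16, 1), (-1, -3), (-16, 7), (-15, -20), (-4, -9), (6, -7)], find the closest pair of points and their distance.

Computing all pairwise distances among 6 points:

d((16, 1), (-1, -3)) = 17.4642
d((16, 1), (-16, 7)) = 32.5576
d((16, 1), (-15, -20)) = 37.4433
d((16, 1), (-4, -9)) = 22.3607
d((16, 1), (6, -7)) = 12.8062
d((-1, -3), (-16, 7)) = 18.0278
d((-1, -3), (-15, -20)) = 22.0227
d((-1, -3), (-4, -9)) = 6.7082 <-- minimum
d((-1, -3), (6, -7)) = 8.0623
d((-16, 7), (-15, -20)) = 27.0185
d((-16, 7), (-4, -9)) = 20.0
d((-16, 7), (6, -7)) = 26.0768
d((-15, -20), (-4, -9)) = 15.5563
d((-15, -20), (6, -7)) = 24.6982
d((-4, -9), (6, -7)) = 10.198

Closest pair: (-1, -3) and (-4, -9) with distance 6.7082

The closest pair is (-1, -3) and (-4, -9) with Euclidean distance 6.7082. For 6 points, brute-force pairwise comparison is shown above. For large n, the divide-and-conquer algorithm (sort by x, recurse on halves, check the dividing strip) achieves O(n log n).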